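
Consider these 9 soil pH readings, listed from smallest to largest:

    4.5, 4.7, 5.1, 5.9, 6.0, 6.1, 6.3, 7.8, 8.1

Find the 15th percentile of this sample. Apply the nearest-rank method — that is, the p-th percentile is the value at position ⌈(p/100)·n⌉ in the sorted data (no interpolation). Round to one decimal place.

n = 9.
Position = ⌈15/100 · 9⌉ = ⌈1.35⌉ = 2.
The value at rank 2 is 4.7.

4.7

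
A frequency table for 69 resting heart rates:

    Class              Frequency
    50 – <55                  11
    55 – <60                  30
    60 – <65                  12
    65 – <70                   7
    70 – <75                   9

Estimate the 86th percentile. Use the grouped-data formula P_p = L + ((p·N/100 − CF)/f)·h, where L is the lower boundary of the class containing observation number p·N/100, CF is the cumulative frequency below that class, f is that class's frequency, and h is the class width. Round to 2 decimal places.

N = 69; target position k = 86/100 · 69 = 59.34.
Cumulative frequencies: 11, 41, 53, 60, 69.
Observation 59.34 falls in the class 65 – <70.
L = 65, CF = 53, f = 7, h = 5.
P86 = 65 + ((59.34 − 53)/7)·5 = 65 + 4.52857 = 69.5286.

69.53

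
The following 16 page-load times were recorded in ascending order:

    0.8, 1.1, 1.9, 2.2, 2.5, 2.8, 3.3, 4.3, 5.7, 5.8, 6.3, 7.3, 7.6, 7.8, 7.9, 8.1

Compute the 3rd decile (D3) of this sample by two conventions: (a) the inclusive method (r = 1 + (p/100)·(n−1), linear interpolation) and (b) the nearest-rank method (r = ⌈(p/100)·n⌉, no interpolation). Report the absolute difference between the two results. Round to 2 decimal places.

0.15

n = 16.
(a) r = 5.5; between ranks 5 (2.5) and 6 (2.8): 2.65.
(b) the nearest-rank method: rank 5 → 2.5.
|2.65 − 2.5| = 0.15.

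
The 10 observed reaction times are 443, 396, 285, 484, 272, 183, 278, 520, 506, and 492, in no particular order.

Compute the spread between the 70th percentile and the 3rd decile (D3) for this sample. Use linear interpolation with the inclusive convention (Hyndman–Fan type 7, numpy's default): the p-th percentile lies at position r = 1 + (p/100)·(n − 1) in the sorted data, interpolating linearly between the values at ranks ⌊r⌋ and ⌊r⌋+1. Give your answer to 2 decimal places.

Sorted: 183, 272, 278, 285, 396, 443, 484, 492, 506, 520.
n = 10.
P30: r = 3.7; ranks 3–4 are 278, 285; interpolating gives 282.9.
P70: r = 7.3; ranks 7–8 are 484, 492; interpolating gives 486.4.
Difference: 486.4 − 282.9 = 203.5.

203.50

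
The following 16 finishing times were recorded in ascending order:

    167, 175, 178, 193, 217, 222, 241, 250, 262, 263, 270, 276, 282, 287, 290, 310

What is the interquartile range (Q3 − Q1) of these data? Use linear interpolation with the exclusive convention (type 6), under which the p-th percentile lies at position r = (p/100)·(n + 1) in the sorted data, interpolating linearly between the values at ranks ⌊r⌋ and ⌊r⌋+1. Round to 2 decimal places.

81.50

n = 16.
P25: r = 4.25; ranks 4–5 are 193, 217; interpolating gives 199.
P75: r = 12.75; ranks 12–13 are 276, 282; interpolating gives 280.5.
Difference: 280.5 − 199 = 81.5.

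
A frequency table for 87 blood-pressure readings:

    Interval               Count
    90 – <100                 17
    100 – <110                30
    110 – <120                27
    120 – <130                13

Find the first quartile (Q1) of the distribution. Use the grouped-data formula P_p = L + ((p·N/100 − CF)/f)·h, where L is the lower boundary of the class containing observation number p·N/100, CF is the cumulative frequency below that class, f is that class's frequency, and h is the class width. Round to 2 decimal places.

101.58

N = 87; target position k = 25/100 · 87 = 21.75.
Cumulative frequencies: 17, 47, 74, 87.
Observation 21.75 falls in the class 100 – <110.
L = 100, CF = 17, f = 30, h = 10.
P25 = 100 + ((21.75 − 17)/30)·10 = 100 + 1.58333 = 101.583.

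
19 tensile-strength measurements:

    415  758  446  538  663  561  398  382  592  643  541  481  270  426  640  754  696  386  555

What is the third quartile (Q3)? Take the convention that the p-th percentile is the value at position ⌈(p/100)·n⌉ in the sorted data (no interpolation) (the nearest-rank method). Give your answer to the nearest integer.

Sorted: 270, 382, 386, 398, 415, 426, 446, 481, 538, 541, 555, 561, 592, 640, 643, 663, 696, 754, 758.
n = 19.
Position = ⌈75/100 · 19⌉ = ⌈14.25⌉ = 15.
The value at rank 15 is 643.

643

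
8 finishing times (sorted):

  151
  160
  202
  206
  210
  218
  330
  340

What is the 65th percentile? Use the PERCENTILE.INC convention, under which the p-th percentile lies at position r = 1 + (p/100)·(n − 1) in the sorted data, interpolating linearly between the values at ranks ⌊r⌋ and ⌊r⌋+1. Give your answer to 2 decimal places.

n = 8.
r = 1 + (65/100)·(8 − 1) = 1 + 4.55 = 5.55.
Rank 5 is 210 and rank 6 is 218.
Interpolate: 210 + 0.55·(218 − 210) = 210 + 0.55·8 = 214.4.

214.40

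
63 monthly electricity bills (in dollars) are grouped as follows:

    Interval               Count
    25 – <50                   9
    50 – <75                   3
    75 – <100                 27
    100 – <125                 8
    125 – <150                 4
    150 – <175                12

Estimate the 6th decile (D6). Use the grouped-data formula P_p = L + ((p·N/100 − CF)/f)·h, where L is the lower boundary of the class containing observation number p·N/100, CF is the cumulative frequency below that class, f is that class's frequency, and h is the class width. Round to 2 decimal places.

98.89

N = 63; target position k = 60/100 · 63 = 37.8.
Cumulative frequencies: 9, 12, 39, 47, 51, 63.
Observation 37.8 falls in the class 75 – <100.
L = 75, CF = 12, f = 27, h = 25.
P60 = 75 + ((37.8 − 12)/27)·25 = 75 + 23.8889 = 98.8889.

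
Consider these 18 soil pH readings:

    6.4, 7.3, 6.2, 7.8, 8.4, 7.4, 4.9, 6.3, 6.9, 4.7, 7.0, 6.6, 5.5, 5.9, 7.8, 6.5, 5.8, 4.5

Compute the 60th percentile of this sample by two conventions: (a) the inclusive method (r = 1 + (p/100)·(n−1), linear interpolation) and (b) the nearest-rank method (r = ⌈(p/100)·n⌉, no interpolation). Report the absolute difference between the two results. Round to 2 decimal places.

Sorted: 4.5, 4.7, 4.9, 5.5, 5.8, 5.9, 6.2, 6.3, 6.4, 6.5, 6.6, 6.9, 7.0, 7.3, 7.4, 7.8, 7.8, 8.4.
n = 18.
(a) r = 11.2; between ranks 11 (6.6) and 12 (6.9): 6.66.
(b) the nearest-rank method: rank 11 → 6.6.
|6.66 − 6.6| = 0.06.

0.06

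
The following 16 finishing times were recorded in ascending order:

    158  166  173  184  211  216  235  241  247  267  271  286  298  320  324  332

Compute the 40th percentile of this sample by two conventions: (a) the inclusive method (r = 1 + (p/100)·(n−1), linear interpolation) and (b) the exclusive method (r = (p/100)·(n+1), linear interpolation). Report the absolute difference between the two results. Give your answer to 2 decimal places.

3.80

n = 16.
(a) r = 7 → value at rank 7 = 235.
(b) r = 6.8; between ranks 6 (216) and 7 (235): 231.2.
|235 − 231.2| = 3.8.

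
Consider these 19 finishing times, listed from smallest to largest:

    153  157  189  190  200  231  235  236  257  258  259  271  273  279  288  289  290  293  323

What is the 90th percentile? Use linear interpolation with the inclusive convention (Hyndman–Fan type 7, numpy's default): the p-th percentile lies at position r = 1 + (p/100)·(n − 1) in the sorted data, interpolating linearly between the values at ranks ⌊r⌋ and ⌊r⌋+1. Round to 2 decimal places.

n = 19.
r = 1 + (90/100)·(19 − 1) = 1 + 16.2 = 17.2.
Rank 17 is 290 and rank 18 is 293.
Interpolate: 290 + 0.2·(293 − 290) = 290 + 0.2·3 = 290.6.

290.60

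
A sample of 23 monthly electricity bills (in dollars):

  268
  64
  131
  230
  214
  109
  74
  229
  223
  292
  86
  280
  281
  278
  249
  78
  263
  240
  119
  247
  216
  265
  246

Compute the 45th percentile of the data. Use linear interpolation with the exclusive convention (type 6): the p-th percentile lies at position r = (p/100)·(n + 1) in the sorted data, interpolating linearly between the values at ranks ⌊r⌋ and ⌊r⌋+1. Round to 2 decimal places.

227.80

Sorted: 64, 74, 78, 86, 109, 119, 131, 214, 216, 223, 229, 230, 240, 246, 247, 249, 263, 265, 268, 278, 280, 281, 292.
n = 23.
r = (45/100)·(23 + 1) = 10.8.
Rank 10 is 223 and rank 11 is 229.
Interpolate: 223 + 0.8·(229 − 223) = 223 + 0.8·6 = 227.8.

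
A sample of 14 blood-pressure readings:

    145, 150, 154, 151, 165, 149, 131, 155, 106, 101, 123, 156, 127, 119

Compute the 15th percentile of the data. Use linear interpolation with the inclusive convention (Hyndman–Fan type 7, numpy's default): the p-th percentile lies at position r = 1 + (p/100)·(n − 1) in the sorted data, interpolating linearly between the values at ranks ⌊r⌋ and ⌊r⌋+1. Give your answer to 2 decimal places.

Sorted: 101, 106, 119, 123, 127, 131, 145, 149, 150, 151, 154, 155, 156, 165.
n = 14.
r = 1 + (15/100)·(14 − 1) = 1 + 1.95 = 2.95.
Rank 2 is 106 and rank 3 is 119.
Interpolate: 106 + 0.95·(119 − 106) = 106 + 0.95·13 = 118.35.

118.35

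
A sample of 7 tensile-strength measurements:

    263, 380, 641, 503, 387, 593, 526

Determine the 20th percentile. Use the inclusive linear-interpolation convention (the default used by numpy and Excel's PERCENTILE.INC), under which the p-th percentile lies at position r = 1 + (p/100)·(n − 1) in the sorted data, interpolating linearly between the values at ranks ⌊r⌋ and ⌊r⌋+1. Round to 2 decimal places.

381.40

Sorted: 263, 380, 387, 503, 526, 593, 641.
n = 7.
r = 1 + (20/100)·(7 − 1) = 1 + 1.2 = 2.2.
Rank 2 is 380 and rank 3 is 387.
Interpolate: 380 + 0.2·(387 − 380) = 380 + 0.2·7 = 381.4.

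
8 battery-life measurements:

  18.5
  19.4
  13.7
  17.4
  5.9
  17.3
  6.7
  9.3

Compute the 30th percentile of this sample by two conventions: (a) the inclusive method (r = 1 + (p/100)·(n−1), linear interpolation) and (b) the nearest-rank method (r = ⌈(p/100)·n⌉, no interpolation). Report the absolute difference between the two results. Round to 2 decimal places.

0.44

Sorted: 5.9, 6.7, 9.3, 13.7, 17.3, 17.4, 18.5, 19.4.
n = 8.
(a) r = 3.1; between ranks 3 (9.3) and 4 (13.7): 9.74.
(b) the nearest-rank method: rank 3 → 9.3.
|9.74 − 9.3| = 0.44.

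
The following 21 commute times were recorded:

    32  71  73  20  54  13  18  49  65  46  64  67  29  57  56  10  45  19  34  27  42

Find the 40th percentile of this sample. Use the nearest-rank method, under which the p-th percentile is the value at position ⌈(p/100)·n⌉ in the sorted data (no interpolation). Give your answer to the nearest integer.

34

Sorted: 10, 13, 18, 19, 20, 27, 29, 32, 34, 42, 45, 46, 49, 54, 56, 57, 64, 65, 67, 71, 73.
n = 21.
Position = ⌈40/100 · 21⌉ = ⌈8.4⌉ = 9.
The value at rank 9 is 34.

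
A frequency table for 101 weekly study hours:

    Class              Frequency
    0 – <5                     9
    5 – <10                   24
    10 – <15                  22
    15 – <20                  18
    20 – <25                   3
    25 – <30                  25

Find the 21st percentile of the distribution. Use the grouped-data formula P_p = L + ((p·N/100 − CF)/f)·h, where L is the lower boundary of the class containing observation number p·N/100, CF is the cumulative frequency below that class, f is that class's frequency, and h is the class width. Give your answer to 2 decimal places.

7.54

N = 101; target position k = 21/100 · 101 = 21.21.
Cumulative frequencies: 9, 33, 55, 73, 76, 101.
Observation 21.21 falls in the class 5 – <10.
L = 5, CF = 9, f = 24, h = 5.
P21 = 5 + ((21.21 − 9)/24)·5 = 5 + 2.54375 = 7.54375.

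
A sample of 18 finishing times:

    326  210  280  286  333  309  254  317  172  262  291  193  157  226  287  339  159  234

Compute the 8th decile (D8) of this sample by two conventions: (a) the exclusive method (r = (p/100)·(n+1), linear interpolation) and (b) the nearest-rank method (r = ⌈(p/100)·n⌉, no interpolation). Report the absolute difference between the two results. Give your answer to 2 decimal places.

1.80

Sorted: 157, 159, 172, 193, 210, 226, 234, 254, 262, 280, 286, 287, 291, 309, 317, 326, 333, 339.
n = 18.
(a) r = 15.2; between ranks 15 (317) and 16 (326): 318.8.
(b) the nearest-rank method: rank 15 → 317.
|318.8 − 317| = 1.8.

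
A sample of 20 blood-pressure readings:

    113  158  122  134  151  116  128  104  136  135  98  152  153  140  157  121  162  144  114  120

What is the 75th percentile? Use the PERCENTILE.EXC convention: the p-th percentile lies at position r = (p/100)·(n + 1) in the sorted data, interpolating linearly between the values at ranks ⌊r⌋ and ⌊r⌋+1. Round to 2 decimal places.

Sorted: 98, 104, 113, 114, 116, 120, 121, 122, 128, 134, 135, 136, 140, 144, 151, 152, 153, 157, 158, 162.
n = 20.
r = (75/100)·(20 + 1) = 15.75.
Rank 15 is 151 and rank 16 is 152.
Interpolate: 151 + 0.75·(152 − 151) = 151 + 0.75·1 = 151.75.

151.75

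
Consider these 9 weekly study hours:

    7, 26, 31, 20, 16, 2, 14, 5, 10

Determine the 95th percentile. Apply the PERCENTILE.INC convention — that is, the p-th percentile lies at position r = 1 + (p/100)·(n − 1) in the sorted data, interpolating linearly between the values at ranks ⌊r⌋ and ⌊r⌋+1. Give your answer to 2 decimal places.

Sorted: 2, 5, 7, 10, 14, 16, 20, 26, 31.
n = 9.
r = 1 + (95/100)·(9 − 1) = 1 + 7.6 = 8.6.
Rank 8 is 26 and rank 9 is 31.
Interpolate: 26 + 0.6·(31 − 26) = 26 + 0.6·5 = 29.

29.00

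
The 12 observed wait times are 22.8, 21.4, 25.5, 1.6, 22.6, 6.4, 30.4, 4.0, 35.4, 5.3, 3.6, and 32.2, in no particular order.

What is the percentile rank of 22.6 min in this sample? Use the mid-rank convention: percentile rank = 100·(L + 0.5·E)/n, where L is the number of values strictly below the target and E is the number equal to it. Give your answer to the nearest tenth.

Sorted: 1.6, 3.6, 4.0, 5.3, 6.4, 21.4, 22.6, 22.8, 25.5, 30.4, 32.2, 35.4.
Count below 22.6: L = 6; count equal: E = 1; n = 12.
Percentile rank = 100·(6 + 0.5·1)/12 = 100·6.5/12 = 54.17.

54.2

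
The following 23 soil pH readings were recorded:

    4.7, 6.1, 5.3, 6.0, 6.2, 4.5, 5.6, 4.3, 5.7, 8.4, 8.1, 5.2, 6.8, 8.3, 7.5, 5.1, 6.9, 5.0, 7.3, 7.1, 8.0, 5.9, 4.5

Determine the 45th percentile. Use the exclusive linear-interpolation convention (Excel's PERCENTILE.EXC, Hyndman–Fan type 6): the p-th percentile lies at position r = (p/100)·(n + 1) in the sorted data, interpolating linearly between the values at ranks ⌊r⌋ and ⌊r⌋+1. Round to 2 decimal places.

Sorted: 4.3, 4.5, 4.5, 4.7, 5.0, 5.1, 5.2, 5.3, 5.6, 5.7, 5.9, 6.0, 6.1, 6.2, 6.8, 6.9, 7.1, 7.3, 7.5, 8.0, 8.1, 8.3, 8.4.
n = 23.
r = (45/100)·(23 + 1) = 10.8.
Rank 10 is 5.7 and rank 11 is 5.9.
Interpolate: 5.7 + 0.8·(5.9 − 5.7) = 5.7 + 0.8·0.2 = 5.86.

5.86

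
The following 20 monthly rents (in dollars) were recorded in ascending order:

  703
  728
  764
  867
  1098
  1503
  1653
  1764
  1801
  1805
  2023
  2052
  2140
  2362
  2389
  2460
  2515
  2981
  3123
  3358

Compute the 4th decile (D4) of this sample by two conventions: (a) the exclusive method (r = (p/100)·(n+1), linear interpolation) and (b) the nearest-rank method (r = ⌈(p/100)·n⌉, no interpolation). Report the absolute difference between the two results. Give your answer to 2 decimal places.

14.80

n = 20.
(a) r = 8.4; between ranks 8 (1764) and 9 (1801): 1778.8.
(b) the nearest-rank method: rank 8 → 1764.
|1778.8 − 1764| = 14.8.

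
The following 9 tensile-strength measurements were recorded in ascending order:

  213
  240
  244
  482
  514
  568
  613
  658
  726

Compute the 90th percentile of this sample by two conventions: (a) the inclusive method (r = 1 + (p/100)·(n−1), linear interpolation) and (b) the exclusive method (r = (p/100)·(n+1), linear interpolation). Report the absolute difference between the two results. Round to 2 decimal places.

54.40

n = 9.
(a) r = 8.2; between ranks 8 (658) and 9 (726): 671.6.
(b) r = 9 → value at rank 9 = 726.
|671.6 − 726| = 54.4.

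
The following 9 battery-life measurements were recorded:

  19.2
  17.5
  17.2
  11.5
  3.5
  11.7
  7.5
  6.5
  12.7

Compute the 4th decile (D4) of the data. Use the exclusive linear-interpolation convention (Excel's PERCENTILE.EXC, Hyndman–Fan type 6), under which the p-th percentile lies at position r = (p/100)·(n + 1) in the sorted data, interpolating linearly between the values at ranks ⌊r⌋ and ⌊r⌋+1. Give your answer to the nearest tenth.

11.5

Sorted: 3.5, 6.5, 7.5, 11.5, 11.7, 12.7, 17.2, 17.5, 19.2.
n = 9.
r = (40/100)·(9 + 1) = 4.
r is an integer, so P40 is the value at rank 4: 11.5.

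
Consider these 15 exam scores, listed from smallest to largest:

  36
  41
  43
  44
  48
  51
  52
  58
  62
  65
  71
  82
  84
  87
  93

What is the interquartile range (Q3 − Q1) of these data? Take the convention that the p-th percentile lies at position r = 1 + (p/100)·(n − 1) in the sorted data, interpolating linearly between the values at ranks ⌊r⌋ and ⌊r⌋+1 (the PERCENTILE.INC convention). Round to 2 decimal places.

n = 15.
P25: r = 4.5; ranks 4–5 are 44, 48; interpolating gives 46.
P75: r = 11.5; ranks 11–12 are 71, 82; interpolating gives 76.5.
Difference: 76.5 − 46 = 30.5.

30.50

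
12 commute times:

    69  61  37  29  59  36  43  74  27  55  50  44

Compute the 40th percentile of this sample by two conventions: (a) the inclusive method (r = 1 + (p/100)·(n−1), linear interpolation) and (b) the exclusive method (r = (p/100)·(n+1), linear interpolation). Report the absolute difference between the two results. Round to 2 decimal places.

0.20

Sorted: 27, 29, 36, 37, 43, 44, 50, 55, 59, 61, 69, 74.
n = 12.
(a) r = 5.4; between ranks 5 (43) and 6 (44): 43.4.
(b) r = 5.2; between ranks 5 (43) and 6 (44): 43.2.
|43.4 − 43.2| = 0.2.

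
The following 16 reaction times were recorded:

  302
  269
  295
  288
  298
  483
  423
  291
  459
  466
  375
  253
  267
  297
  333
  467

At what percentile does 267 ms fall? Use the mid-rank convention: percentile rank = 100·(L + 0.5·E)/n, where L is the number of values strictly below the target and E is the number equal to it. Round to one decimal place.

Sorted: 253, 267, 269, 288, 291, 295, 297, 298, 302, 333, 375, 423, 459, 466, 467, 483.
Count below 267: L = 1; count equal: E = 1; n = 16.
Percentile rank = 100·(1 + 0.5·1)/16 = 100·1.5/16 = 9.375.

9.4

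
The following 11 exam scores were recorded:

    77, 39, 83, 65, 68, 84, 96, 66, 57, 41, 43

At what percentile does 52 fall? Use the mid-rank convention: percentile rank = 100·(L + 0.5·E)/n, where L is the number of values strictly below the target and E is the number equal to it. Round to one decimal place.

27.3

Sorted: 39, 41, 43, 57, 65, 66, 68, 77, 83, 84, 96.
Count below 52: L = 3; count equal: E = 0; n = 11.
Percentile rank = 100·(3 + 0.5·0)/11 = 100·3/11 = 27.27.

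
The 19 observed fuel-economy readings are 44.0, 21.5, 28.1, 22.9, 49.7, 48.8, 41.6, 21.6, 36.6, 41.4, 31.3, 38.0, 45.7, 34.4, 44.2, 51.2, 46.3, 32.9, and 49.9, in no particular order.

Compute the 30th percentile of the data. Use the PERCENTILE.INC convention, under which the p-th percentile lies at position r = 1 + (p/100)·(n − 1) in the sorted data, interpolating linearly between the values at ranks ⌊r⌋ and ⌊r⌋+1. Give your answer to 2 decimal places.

33.50

Sorted: 21.5, 21.6, 22.9, 28.1, 31.3, 32.9, 34.4, 36.6, 38.0, 41.4, 41.6, 44.0, 44.2, 45.7, 46.3, 48.8, 49.7, 49.9, 51.2.
n = 19.
r = 1 + (30/100)·(19 − 1) = 1 + 5.4 = 6.4.
Rank 6 is 32.9 and rank 7 is 34.4.
Interpolate: 32.9 + 0.4·(34.4 − 32.9) = 32.9 + 0.4·1.5 = 33.5.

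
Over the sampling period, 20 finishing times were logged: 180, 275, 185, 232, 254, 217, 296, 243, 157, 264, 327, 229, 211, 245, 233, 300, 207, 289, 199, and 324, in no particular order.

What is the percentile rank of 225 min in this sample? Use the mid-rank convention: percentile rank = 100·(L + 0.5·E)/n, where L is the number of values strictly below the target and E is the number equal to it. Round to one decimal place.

35.0

Sorted: 157, 180, 185, 199, 207, 211, 217, 229, 232, 233, 243, 245, 254, 264, 275, 289, 296, 300, 324, 327.
Count below 225: L = 7; count equal: E = 0; n = 20.
Percentile rank = 100·(7 + 0.5·0)/20 = 100·7/20 = 35.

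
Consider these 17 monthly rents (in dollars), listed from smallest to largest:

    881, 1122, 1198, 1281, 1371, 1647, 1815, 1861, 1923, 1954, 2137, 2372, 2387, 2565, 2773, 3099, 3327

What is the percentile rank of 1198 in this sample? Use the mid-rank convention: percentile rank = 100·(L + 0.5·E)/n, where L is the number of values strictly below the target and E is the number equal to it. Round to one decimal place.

Count below 1198: L = 2; count equal: E = 1; n = 17.
Percentile rank = 100·(2 + 0.5·1)/17 = 100·2.5/17 = 14.71.

14.7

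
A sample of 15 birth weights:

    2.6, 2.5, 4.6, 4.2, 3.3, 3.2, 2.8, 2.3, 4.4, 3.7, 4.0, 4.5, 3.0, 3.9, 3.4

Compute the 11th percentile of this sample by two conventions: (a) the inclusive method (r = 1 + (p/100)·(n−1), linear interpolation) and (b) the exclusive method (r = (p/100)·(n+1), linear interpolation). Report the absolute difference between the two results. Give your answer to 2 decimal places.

Sorted: 2.3, 2.5, 2.6, 2.8, 3.0, 3.2, 3.3, 3.4, 3.7, 3.9, 4.0, 4.2, 4.4, 4.5, 4.6.
n = 15.
(a) r = 2.54; between ranks 2 (2.5) and 3 (2.6): 2.554.
(b) r = 1.76; between ranks 1 (2.3) and 2 (2.5): 2.452.
|2.554 − 2.452| = 0.102.

0.10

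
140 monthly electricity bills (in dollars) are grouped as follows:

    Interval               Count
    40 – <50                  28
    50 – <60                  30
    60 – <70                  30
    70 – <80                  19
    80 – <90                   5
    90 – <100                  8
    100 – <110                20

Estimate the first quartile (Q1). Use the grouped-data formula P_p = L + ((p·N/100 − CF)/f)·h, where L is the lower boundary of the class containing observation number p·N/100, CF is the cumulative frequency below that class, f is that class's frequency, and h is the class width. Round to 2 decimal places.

52.33

N = 140; target position k = 25/100 · 140 = 35.
Cumulative frequencies: 28, 58, 88, 107, 112, 120, 140.
Observation 35 falls in the class 50 – <60.
L = 50, CF = 28, f = 30, h = 10.
P25 = 50 + ((35 − 28)/30)·10 = 50 + 2.33333 = 52.3333.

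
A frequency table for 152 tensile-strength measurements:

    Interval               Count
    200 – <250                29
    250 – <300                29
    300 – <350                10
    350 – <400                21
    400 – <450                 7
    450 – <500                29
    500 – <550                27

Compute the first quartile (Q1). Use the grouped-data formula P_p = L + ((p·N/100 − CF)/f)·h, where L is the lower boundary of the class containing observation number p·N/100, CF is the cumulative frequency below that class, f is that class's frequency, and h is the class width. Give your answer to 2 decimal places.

N = 152; target position k = 25/100 · 152 = 38.
Cumulative frequencies: 29, 58, 68, 89, 96, 125, 152.
Observation 38 falls in the class 250 – <300.
L = 250, CF = 29, f = 29, h = 50.
P25 = 250 + ((38 − 29)/29)·50 = 250 + 15.5172 = 265.517.

265.52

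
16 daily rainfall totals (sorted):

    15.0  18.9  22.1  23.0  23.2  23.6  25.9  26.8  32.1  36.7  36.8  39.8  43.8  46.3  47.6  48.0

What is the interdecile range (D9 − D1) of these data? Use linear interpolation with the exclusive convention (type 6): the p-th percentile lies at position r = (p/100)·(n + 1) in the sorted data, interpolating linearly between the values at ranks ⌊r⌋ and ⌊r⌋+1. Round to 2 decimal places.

29.99

n = 16.
P10: r = 1.7; ranks 1–2 are 15.0, 18.9; interpolating gives 17.73.
P90: r = 15.3; ranks 15–16 are 47.6, 48.0; interpolating gives 47.72.
Difference: 47.72 − 17.73 = 29.99.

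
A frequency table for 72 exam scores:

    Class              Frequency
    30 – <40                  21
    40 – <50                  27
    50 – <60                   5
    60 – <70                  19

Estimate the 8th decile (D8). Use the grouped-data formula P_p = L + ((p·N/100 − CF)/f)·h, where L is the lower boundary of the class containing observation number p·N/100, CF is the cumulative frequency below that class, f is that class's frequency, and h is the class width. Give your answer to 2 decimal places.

N = 72; target position k = 80/100 · 72 = 57.6.
Cumulative frequencies: 21, 48, 53, 72.
Observation 57.6 falls in the class 60 – <70.
L = 60, CF = 53, f = 19, h = 10.
P80 = 60 + ((57.6 − 53)/19)·10 = 60 + 2.42105 = 62.4211.

62.42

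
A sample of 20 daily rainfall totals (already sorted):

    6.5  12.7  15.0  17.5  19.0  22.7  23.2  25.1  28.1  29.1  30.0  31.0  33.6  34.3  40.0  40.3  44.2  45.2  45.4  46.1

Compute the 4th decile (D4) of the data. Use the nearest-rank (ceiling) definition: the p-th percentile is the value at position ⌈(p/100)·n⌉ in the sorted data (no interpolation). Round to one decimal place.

n = 20.
Position = ⌈40/100 · 20⌉ = ⌈8⌉ = 8.
The value at rank 8 is 25.1.

25.1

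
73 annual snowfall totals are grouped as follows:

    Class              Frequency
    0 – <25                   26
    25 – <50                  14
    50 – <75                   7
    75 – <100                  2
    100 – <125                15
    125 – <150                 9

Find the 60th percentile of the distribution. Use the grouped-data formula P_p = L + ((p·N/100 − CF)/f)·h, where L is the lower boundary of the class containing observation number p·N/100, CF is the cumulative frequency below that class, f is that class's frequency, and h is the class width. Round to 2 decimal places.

N = 73; target position k = 60/100 · 73 = 43.8.
Cumulative frequencies: 26, 40, 47, 49, 64, 73.
Observation 43.8 falls in the class 50 – <75.
L = 50, CF = 40, f = 7, h = 25.
P60 = 50 + ((43.8 − 40)/7)·25 = 50 + 13.5714 = 63.5714.

63.57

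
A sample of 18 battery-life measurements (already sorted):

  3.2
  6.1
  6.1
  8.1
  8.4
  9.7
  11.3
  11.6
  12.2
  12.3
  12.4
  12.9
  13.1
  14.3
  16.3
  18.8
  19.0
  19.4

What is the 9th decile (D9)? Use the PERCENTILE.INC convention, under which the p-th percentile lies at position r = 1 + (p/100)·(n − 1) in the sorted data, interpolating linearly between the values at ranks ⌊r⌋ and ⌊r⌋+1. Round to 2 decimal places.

n = 18.
r = 1 + (90/100)·(18 − 1) = 1 + 15.3 = 16.3.
Rank 16 is 18.8 and rank 17 is 19.0.
Interpolate: 18.8 + 0.3·(19.0 − 18.8) = 18.8 + 0.3·0.2 = 18.86.

18.86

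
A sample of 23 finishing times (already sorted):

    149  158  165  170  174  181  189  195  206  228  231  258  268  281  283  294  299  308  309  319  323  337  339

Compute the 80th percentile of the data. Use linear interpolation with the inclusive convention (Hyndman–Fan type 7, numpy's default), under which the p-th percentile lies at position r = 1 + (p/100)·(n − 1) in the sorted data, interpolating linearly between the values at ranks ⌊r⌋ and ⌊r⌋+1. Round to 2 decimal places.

308.60

n = 23.
r = 1 + (80/100)·(23 − 1) = 1 + 17.6 = 18.6.
Rank 18 is 308 and rank 19 is 309.
Interpolate: 308 + 0.6·(309 − 308) = 308 + 0.6·1 = 308.6.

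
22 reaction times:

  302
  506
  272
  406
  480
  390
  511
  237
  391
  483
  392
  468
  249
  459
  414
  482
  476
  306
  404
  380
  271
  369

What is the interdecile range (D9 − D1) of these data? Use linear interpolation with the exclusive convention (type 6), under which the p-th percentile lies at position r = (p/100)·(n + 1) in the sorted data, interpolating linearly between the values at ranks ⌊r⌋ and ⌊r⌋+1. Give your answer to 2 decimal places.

Sorted: 237, 249, 271, 272, 302, 306, 369, 380, 390, 391, 392, 404, 406, 414, 459, 468, 476, 480, 482, 483, 506, 511.
n = 22.
P10: r = 2.3; ranks 2–3 are 249, 271; interpolating gives 255.6.
P90: r = 20.7; ranks 20–21 are 483, 506; interpolating gives 499.1.
Difference: 499.1 − 255.6 = 243.5.

243.50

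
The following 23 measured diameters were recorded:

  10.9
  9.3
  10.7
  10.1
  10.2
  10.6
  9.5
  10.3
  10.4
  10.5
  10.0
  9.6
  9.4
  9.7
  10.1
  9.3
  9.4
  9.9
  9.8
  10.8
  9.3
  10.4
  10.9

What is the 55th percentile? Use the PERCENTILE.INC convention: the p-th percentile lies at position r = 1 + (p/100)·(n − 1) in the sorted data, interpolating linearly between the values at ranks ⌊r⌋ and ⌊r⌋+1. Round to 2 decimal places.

10.11

Sorted: 9.3, 9.3, 9.3, 9.4, 9.4, 9.5, 9.6, 9.7, 9.8, 9.9, 10.0, 10.1, 10.1, 10.2, 10.3, 10.4, 10.4, 10.5, 10.6, 10.7, 10.8, 10.9, 10.9.
n = 23.
r = 1 + (55/100)·(23 − 1) = 1 + 12.1 = 13.1.
Rank 13 is 10.1 and rank 14 is 10.2.
Interpolate: 10.1 + 0.1·(10.2 − 10.1) = 10.1 + 0.1·0.1 = 10.11.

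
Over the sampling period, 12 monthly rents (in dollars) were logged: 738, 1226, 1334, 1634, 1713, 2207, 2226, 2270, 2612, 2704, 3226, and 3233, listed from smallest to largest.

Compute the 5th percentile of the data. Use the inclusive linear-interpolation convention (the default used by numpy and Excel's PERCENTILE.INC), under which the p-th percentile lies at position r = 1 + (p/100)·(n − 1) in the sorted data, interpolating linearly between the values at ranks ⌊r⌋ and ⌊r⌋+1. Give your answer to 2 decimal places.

1006.40

n = 12.
r = 1 + (5/100)·(12 − 1) = 1 + 0.55 = 1.55.
Rank 1 is 738 and rank 2 is 1226.
Interpolate: 738 + 0.55·(1226 − 738) = 738 + 0.55·488 = 1006.4.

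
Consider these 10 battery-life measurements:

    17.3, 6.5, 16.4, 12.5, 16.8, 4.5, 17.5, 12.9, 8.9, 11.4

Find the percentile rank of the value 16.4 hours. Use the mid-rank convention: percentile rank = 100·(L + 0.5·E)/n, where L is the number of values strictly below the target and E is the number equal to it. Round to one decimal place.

65.0

Sorted: 4.5, 6.5, 8.9, 11.4, 12.5, 12.9, 16.4, 16.8, 17.3, 17.5.
Count below 16.4: L = 6; count equal: E = 1; n = 10.
Percentile rank = 100·(6 + 0.5·1)/10 = 100·6.5/10 = 65.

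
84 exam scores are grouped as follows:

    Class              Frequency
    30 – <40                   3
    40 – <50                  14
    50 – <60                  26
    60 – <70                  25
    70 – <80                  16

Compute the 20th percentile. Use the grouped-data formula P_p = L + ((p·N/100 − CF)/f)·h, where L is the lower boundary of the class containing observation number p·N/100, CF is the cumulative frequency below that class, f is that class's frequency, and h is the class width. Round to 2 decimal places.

N = 84; target position k = 20/100 · 84 = 16.8.
Cumulative frequencies: 3, 17, 43, 68, 84.
Observation 16.8 falls in the class 40 – <50.
L = 40, CF = 3, f = 14, h = 10.
P20 = 40 + ((16.8 − 3)/14)·10 = 40 + 9.85714 = 49.8571.

49.86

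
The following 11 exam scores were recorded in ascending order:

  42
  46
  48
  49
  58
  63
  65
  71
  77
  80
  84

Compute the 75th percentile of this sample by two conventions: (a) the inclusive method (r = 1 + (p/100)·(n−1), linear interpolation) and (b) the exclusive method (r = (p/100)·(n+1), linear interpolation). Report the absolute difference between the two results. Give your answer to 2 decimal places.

n = 11.
(a) r = 8.5; between ranks 8 (71) and 9 (77): 74.
(b) r = 9 → value at rank 9 = 77.
|74 − 77| = 3.

3.00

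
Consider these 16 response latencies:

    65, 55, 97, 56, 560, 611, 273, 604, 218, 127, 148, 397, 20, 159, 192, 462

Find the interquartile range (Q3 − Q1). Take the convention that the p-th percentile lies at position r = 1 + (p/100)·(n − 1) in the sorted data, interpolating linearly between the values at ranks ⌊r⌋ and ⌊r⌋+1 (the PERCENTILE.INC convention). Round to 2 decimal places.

Sorted: 20, 55, 56, 65, 97, 127, 148, 159, 192, 218, 273, 397, 462, 560, 604, 611.
n = 16.
P25: r = 4.75; ranks 4–5 are 65, 97; interpolating gives 89.
P75: r = 12.25; ranks 12–13 are 397, 462; interpolating gives 413.25.
Difference: 413.25 − 89 = 324.25.

324.25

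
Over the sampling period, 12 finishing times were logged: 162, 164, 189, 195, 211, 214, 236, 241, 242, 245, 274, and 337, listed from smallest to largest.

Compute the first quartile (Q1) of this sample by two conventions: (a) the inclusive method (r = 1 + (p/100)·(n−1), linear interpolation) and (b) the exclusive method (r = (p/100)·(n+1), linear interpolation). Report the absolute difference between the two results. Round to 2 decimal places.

3.00

n = 12.
(a) r = 3.75; between ranks 3 (189) and 4 (195): 193.5.
(b) r = 3.25; between ranks 3 (189) and 4 (195): 190.5.
|193.5 − 190.5| = 3.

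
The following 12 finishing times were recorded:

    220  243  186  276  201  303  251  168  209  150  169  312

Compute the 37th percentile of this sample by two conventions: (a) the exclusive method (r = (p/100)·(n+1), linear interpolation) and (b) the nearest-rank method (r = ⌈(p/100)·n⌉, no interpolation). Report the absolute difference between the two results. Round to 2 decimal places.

Sorted: 150, 168, 169, 186, 201, 209, 220, 243, 251, 276, 303, 312.
n = 12.
(a) r = 4.81; between ranks 4 (186) and 5 (201): 198.15.
(b) the nearest-rank method: rank 5 → 201.
|198.15 − 201| = 2.85.

2.85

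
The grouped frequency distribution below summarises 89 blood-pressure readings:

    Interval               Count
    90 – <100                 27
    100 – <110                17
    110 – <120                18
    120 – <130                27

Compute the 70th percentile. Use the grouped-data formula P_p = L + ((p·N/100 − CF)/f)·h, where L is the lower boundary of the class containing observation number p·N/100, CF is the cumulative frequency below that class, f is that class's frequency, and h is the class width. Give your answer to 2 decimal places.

N = 89; target position k = 70/100 · 89 = 62.3.
Cumulative frequencies: 27, 44, 62, 89.
Observation 62.3 falls in the class 120 – <130.
L = 120, CF = 62, f = 27, h = 10.
P70 = 120 + ((62.3 − 62)/27)·10 = 120 + 0.111111 = 120.111.

120.11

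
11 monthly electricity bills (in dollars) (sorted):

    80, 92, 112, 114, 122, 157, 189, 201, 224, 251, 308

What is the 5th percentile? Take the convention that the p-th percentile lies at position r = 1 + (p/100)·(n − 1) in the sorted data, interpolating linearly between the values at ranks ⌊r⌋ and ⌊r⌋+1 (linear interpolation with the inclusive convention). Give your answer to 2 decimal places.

n = 11.
r = 1 + (5/100)·(11 − 1) = 1 + 0.5 = 1.5.
Rank 1 is 80 and rank 2 is 92.
Interpolate: 80 + 0.5·(92 − 80) = 80 + 0.5·12 = 86.

86.00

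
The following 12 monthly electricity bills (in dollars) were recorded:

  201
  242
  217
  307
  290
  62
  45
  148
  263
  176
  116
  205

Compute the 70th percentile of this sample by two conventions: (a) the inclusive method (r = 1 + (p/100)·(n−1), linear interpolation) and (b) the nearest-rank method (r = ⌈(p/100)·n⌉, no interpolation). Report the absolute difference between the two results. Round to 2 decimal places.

Sorted: 45, 62, 116, 148, 176, 201, 205, 217, 242, 263, 290, 307.
n = 12.
(a) r = 8.7; between ranks 8 (217) and 9 (242): 234.5.
(b) the nearest-rank method: rank 9 → 242.
|234.5 − 242| = 7.5.

7.50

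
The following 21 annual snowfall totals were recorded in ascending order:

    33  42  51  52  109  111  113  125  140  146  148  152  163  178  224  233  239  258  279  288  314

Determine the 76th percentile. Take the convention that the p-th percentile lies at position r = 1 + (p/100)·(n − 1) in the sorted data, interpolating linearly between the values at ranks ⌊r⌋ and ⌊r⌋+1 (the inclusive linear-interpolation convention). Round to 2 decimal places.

n = 21.
r = 1 + (76/100)·(21 − 1) = 1 + 15.2 = 16.2.
Rank 16 is 233 and rank 17 is 239.
Interpolate: 233 + 0.2·(239 − 233) = 233 + 0.2·6 = 234.2.

234.20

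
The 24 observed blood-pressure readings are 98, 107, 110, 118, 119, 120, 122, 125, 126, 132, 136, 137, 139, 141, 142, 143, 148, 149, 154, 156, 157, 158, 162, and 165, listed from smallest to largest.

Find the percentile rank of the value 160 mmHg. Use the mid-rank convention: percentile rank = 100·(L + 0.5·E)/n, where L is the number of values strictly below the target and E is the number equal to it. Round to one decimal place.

Count below 160: L = 22; count equal: E = 0; n = 24.
Percentile rank = 100·(22 + 0.5·0)/24 = 100·22/24 = 91.67.

91.7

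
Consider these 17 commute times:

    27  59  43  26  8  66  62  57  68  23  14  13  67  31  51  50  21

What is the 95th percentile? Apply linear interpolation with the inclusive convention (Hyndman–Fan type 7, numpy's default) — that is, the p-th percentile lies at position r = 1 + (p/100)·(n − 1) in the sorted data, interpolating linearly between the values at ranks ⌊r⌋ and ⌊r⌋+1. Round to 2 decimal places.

67.20

Sorted: 8, 13, 14, 21, 23, 26, 27, 31, 43, 50, 51, 57, 59, 62, 66, 67, 68.
n = 17.
r = 1 + (95/100)·(17 − 1) = 1 + 15.2 = 16.2.
Rank 16 is 67 and rank 17 is 68.
Interpolate: 67 + 0.2·(68 − 67) = 67 + 0.2·1 = 67.2.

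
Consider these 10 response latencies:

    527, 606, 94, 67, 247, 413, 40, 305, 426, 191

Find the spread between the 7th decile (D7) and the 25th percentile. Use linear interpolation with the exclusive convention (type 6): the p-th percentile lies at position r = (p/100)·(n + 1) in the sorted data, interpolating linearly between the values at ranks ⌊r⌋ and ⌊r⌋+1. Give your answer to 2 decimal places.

334.85

Sorted: 40, 67, 94, 191, 247, 305, 413, 426, 527, 606.
n = 10.
P25: r = 2.75; ranks 2–3 are 67, 94; interpolating gives 87.25.
P70: r = 7.7; ranks 7–8 are 413, 426; interpolating gives 422.1.
Difference: 422.1 − 87.25 = 334.85.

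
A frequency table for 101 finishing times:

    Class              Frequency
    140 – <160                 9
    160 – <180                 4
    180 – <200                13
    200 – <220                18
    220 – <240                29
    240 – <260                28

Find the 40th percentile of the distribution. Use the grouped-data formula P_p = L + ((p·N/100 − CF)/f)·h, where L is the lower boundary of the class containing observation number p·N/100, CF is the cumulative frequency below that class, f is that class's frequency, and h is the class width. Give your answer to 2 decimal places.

216.00

N = 101; target position k = 40/100 · 101 = 40.4.
Cumulative frequencies: 9, 13, 26, 44, 73, 101.
Observation 40.4 falls in the class 200 – <220.
L = 200, CF = 26, f = 18, h = 20.
P40 = 200 + ((40.4 − 26)/18)·20 = 200 + 16 = 216.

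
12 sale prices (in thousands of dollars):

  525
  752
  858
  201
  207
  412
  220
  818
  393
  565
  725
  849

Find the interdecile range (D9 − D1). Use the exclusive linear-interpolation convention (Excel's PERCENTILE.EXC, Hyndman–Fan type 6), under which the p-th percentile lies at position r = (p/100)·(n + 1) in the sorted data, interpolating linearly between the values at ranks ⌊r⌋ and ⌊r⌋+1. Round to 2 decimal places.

Sorted: 201, 207, 220, 393, 412, 525, 565, 725, 752, 818, 849, 858.
n = 12.
P10: r = 1.3; ranks 1–2 are 201, 207; interpolating gives 202.8.
P90: r = 11.7; ranks 11–12 are 849, 858; interpolating gives 855.3.
Difference: 855.3 − 202.8 = 652.5.

652.50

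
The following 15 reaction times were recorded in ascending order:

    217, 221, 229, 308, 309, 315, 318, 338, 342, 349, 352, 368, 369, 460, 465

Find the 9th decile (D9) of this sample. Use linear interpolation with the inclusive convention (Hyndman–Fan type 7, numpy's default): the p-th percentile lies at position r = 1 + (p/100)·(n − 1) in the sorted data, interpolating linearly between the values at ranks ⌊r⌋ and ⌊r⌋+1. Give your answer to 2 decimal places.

423.60

n = 15.
r = 1 + (90/100)·(15 − 1) = 1 + 12.6 = 13.6.
Rank 13 is 369 and rank 14 is 460.
Interpolate: 369 + 0.6·(460 − 369) = 369 + 0.6·91 = 423.6.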